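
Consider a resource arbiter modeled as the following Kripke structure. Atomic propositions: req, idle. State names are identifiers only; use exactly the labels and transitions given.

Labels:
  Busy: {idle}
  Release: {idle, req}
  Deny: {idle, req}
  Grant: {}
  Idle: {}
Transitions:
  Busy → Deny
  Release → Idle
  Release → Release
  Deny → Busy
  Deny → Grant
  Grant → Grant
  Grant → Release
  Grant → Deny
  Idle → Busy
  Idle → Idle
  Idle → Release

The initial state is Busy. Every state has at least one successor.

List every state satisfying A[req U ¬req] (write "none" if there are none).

{Busy, Deny, Grant, Idle}

States satisfying req: {Release, Deny}.
States satisfying ¬req: {Busy, Grant, Idle}.
States satisfying A[req U ¬req]: {Busy, Deny, Grant, Idle}.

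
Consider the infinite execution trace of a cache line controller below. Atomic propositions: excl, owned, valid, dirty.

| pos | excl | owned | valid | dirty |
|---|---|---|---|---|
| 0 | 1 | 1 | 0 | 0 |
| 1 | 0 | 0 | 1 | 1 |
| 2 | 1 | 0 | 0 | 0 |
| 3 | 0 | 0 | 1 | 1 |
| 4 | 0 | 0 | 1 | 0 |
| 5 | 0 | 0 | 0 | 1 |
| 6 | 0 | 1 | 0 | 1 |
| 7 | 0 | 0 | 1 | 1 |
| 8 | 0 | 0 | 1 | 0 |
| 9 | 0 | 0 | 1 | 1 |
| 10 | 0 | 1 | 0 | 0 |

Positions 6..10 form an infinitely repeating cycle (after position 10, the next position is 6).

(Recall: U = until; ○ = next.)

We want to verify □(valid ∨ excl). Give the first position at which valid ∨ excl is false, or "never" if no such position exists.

Check valid ∨ excl at each position in order: 0 ✓, 1 ✓, 2 ✓, 3 ✓, 4 ✓.
At position 5 the labels are {dirty}, so valid ∨ excl is false there. This is the first violation.

5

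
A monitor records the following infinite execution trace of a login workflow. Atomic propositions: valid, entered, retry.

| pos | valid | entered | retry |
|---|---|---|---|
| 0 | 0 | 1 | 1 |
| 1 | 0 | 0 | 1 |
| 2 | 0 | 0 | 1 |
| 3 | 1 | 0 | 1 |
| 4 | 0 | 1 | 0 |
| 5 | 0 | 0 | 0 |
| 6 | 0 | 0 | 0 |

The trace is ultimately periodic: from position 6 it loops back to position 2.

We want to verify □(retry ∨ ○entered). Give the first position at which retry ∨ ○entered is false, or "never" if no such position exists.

Check retry ∨ ○entered at each position in order: 0 ✓, 1 ✓, 2 ✓, 3 ✓.
At position 4 the labels are {entered} and the next position 5 has {}, so retry ∨ ○entered is false there. This is the first violation.

4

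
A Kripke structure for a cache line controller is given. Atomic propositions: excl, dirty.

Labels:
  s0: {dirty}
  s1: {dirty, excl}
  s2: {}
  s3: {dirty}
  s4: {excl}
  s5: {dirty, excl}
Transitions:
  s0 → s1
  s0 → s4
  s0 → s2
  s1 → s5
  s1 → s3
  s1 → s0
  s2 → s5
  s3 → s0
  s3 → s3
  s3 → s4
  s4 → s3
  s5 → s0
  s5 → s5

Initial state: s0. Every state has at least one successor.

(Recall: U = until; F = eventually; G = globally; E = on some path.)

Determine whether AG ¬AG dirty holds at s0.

Satisfied

States satisfying ¬AG dirty: {s0, s1, s2, s3, s4, s5}.
States satisfying AG ¬AG dirty: {s0, s1, s2, s3, s4, s5}.
Every state reachable from s0 satisfies ¬AG dirty.
s0 ∈ Sat(AG ¬AG dirty).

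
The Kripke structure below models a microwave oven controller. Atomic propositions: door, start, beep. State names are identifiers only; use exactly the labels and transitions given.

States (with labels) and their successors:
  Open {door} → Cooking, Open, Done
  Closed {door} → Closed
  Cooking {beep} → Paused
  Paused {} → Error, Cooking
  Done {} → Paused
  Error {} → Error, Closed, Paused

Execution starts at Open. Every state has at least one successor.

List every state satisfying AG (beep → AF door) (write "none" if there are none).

{Closed}

States satisfying beep → AF door: {Open, Closed, Paused, Done, Error}.
States satisfying AG (beep → AF door): {Closed}.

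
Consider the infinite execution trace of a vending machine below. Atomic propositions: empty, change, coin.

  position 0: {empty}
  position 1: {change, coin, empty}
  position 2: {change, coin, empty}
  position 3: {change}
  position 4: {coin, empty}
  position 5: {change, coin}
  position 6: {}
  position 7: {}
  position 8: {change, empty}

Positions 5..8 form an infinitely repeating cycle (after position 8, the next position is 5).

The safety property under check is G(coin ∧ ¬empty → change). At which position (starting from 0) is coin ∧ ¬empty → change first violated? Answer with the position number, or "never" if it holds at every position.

coin ∧ ¬empty → change holds at every position 0..8, and those are all the positions the trace ever visits, so the invariant G(coin ∧ ¬empty → change) is never violated.

never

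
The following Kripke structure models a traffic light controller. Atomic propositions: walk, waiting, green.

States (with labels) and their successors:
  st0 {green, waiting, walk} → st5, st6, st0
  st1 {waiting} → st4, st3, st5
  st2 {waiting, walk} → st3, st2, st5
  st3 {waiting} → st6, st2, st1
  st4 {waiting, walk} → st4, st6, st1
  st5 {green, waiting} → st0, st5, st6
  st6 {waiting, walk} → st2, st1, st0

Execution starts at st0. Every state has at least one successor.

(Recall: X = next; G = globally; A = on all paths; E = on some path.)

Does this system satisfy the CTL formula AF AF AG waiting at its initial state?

States satisfying AF AG waiting: {st0, st1, st2, st3, st4, st5, st6}.
States satisfying AF AF AG waiting: {st0, st1, st2, st3, st4, st5, st6}.
st0 ∈ Sat(AF AF AG waiting).

Satisfied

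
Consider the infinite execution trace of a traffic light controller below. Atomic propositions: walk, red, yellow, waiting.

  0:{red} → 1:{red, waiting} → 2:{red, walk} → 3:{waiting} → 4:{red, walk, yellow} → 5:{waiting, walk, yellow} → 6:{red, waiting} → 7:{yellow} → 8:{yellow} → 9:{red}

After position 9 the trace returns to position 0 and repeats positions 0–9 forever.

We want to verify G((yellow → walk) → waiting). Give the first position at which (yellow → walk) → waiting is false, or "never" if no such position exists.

0

At position 0 the labels are {red}, so (yellow → walk) → waiting is false there. This is the first violation.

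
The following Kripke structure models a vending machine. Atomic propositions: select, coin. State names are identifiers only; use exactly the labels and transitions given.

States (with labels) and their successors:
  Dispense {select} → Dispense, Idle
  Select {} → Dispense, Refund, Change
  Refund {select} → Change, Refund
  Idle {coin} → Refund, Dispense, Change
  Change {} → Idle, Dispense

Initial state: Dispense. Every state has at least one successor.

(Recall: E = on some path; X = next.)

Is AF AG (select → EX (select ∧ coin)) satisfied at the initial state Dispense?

States satisfying AG (select → EX (select ∧ coin)): ∅.
States satisfying AF AG (select → EX (select ∧ coin)): ∅.
There is a path from Dispense along which AG (select → EX (select ∧ coin)) never holds.
Dispense ∉ Sat(AF AG (select → EX (select ∧ coin))).

Violated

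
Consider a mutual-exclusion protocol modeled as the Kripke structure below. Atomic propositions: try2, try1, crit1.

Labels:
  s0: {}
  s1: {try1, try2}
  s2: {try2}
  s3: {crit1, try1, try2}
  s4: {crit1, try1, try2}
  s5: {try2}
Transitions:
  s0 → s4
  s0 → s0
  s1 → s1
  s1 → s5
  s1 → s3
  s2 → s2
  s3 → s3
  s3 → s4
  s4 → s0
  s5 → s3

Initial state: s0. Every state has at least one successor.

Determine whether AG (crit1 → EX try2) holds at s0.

Does not hold

States satisfying crit1 → EX try2: {s0, s1, s2, s3, s5}.
States satisfying AG (crit1 → EX try2): {s2}.
s4 is reachable from s0 and violates crit1 → EX try2, so AG fails at s0.
s0 ∉ Sat(AG (crit1 → EX try2)).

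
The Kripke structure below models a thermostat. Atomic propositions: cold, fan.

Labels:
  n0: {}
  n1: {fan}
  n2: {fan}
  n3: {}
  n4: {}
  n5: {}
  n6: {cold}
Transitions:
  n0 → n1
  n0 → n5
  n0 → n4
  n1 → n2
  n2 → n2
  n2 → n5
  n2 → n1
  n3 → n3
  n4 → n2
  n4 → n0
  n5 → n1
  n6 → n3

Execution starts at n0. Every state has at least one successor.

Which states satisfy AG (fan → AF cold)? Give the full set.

{n3, n6}

States satisfying fan → AF cold: {n0, n3, n4, n5, n6}.
States satisfying AG (fan → AF cold): {n3, n6}.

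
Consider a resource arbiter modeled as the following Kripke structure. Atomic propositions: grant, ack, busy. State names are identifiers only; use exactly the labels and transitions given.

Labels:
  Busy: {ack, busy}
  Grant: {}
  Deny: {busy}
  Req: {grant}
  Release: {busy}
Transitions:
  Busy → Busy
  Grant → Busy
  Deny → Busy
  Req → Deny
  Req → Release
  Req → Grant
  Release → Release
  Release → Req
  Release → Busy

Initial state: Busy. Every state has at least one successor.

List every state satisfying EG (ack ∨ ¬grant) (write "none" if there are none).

{Busy, Grant, Deny, Release}

States satisfying ack ∨ ¬grant: {Busy, Grant, Deny, Release}.
States satisfying EG (ack ∨ ¬grant): {Busy, Grant, Deny, Release}.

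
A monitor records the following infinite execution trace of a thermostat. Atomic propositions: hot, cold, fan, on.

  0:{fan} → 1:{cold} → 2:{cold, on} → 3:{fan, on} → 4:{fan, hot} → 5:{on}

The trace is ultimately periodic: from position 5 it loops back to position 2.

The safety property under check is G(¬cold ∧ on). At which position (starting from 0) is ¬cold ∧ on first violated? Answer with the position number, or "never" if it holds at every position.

At position 0 the labels are {fan}, so ¬cold ∧ on is false there. This is the first violation.

0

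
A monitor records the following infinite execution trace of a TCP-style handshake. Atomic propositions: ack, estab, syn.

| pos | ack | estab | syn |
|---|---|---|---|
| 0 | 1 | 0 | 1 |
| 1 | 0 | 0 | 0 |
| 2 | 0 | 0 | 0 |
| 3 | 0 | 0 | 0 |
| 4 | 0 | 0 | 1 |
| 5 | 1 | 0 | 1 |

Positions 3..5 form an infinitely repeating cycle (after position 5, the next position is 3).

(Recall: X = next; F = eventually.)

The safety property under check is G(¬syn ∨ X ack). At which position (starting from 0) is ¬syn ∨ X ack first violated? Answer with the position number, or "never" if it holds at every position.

0

At position 0 the labels are {ack, syn} and the next position 1 has {}, so ¬syn ∨ X ack is false there. This is the first violation.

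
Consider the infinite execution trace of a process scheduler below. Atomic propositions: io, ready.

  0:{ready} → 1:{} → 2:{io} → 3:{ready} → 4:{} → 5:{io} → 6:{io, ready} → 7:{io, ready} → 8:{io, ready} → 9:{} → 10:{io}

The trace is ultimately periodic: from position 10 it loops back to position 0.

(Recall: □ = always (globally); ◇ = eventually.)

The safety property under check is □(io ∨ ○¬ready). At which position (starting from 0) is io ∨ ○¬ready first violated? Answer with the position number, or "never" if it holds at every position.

io ∨ ○¬ready holds at every position 0..10, and those are all the positions the trace ever visits, so the invariant □(io ∨ ○¬ready) is never violated.

never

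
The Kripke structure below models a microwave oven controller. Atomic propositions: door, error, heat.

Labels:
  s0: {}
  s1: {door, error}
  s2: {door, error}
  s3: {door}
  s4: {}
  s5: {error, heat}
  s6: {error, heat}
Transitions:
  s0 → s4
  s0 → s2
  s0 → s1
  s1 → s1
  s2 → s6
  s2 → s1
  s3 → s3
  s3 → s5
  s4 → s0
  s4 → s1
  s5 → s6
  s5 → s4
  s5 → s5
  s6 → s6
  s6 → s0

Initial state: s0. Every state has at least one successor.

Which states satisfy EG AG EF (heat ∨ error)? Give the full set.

{s0, s1, s2, s3, s4, s5, s6}

States satisfying AG EF (heat ∨ error): {s0, s1, s2, s3, s4, s5, s6}.
States satisfying EG AG EF (heat ∨ error): {s0, s1, s2, s3, s4, s5, s6}.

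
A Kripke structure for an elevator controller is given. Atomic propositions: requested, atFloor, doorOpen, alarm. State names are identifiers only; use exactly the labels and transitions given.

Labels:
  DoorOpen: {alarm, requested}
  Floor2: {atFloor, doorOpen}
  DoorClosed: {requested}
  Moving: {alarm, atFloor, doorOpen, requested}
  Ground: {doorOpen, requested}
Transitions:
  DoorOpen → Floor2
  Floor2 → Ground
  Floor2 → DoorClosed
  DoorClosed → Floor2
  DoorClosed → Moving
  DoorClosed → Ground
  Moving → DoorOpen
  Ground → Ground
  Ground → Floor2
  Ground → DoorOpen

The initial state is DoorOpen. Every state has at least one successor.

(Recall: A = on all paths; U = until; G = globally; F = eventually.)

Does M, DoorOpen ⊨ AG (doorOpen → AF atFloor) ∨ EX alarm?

States satisfying doorOpen → AF atFloor: {DoorOpen, Floor2, DoorClosed, Moving}.
States satisfying AG (doorOpen → AF atFloor): ∅.
States satisfying alarm: {DoorOpen, Moving}.
States satisfying EX alarm: {DoorClosed, Moving, Ground}.
States satisfying AG (doorOpen → AF atFloor) ∨ EX alarm: {DoorClosed, Moving, Ground}.
DoorOpen ∉ Sat(AG (doorOpen → AF atFloor) ∨ EX alarm).

Does not hold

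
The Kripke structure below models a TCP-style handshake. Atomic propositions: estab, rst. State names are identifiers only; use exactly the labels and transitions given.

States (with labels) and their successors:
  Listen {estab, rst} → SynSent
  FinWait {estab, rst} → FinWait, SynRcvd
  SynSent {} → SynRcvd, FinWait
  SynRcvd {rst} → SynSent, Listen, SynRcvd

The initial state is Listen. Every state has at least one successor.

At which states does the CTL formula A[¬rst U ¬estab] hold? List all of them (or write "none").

{SynSent, SynRcvd}

States satisfying ¬rst: {SynSent}.
States satisfying ¬estab: {SynSent, SynRcvd}.
States satisfying A[¬rst U ¬estab]: {SynSent, SynRcvd}.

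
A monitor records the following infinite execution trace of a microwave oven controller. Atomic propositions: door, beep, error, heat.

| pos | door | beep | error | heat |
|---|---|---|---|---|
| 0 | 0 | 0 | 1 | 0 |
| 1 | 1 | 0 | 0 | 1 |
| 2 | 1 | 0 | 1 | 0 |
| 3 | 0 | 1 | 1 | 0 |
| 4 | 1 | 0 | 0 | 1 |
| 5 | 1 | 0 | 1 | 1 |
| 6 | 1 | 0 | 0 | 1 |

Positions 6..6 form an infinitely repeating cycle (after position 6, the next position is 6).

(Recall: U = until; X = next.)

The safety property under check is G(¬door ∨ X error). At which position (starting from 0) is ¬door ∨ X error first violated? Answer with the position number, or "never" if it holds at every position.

5

Check ¬door ∨ X error at each position in order: 0 ✓, 1 ✓, 2 ✓, 3 ✓, 4 ✓.
At position 5 the labels are {door, error, heat} and the next position 6 has {door, heat}, so ¬door ∨ X error is false there. This is the first violation.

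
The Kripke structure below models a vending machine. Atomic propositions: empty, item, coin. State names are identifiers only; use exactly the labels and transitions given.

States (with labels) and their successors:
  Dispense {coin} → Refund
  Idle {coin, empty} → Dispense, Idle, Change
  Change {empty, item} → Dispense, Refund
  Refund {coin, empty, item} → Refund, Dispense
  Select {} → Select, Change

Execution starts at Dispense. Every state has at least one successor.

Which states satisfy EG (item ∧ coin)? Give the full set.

{Refund}

States satisfying item ∧ coin: {Refund}.
States satisfying EG (item ∧ coin): {Refund}.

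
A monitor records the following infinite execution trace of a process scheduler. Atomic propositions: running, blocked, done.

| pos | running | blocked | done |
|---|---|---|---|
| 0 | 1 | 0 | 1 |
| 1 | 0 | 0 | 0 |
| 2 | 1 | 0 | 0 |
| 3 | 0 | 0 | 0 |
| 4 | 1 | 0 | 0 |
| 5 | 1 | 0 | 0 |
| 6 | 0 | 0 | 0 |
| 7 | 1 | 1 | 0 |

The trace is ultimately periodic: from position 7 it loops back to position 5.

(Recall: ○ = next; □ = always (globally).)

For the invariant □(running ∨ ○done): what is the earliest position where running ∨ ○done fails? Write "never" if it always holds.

1

Check running ∨ ○done at each position in order: 0 ✓.
At position 1 the labels are {} and the next position 2 has {running}, so running ∨ ○done is false there. This is the first violation.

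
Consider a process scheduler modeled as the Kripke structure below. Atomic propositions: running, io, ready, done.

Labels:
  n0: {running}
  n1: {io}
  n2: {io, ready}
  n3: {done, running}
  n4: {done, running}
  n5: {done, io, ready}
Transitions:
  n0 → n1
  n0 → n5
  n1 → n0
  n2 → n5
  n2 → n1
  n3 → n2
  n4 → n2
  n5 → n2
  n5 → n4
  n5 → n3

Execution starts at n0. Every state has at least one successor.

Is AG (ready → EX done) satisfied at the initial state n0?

States satisfying ready → EX done: {n0, n1, n2, n3, n4, n5}.
States satisfying AG (ready → EX done): {n0, n1, n2, n3, n4, n5}.
Every state reachable from n0 satisfies ready → EX done.
n0 ∈ Sat(AG (ready → EX done)).

Holds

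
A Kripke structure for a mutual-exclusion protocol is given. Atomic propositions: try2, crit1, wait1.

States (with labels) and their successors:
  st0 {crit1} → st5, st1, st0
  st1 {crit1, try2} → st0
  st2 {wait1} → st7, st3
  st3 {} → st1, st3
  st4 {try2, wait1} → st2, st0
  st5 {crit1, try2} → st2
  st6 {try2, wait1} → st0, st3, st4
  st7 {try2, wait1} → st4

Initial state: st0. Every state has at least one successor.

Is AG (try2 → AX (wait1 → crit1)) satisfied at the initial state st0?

States satisfying try2 → AX (wait1 → crit1): {st0, st1, st2, st3}.
States satisfying AG (try2 → AX (wait1 → crit1)): ∅.
st4 is reachable from st0 and violates try2 → AX (wait1 → crit1), so AG fails at st0.
st0 ∉ Sat(AG (try2 → AX (wait1 → crit1))).

Does not hold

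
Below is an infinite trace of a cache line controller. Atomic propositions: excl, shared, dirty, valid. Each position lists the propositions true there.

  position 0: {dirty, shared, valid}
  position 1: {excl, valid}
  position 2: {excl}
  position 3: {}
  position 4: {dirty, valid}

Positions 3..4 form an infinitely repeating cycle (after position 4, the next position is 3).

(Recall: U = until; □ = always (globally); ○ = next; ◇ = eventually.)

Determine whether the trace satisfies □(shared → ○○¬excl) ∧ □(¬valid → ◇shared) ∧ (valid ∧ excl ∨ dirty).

shared → ○○¬excl must hold at every position from 0 onward. It fails at position 0, so □(shared → ○○¬excl) is false.
Positions where shared holds: 0.
Check ○○¬excl at each: 0→fails.
At position 0: □(shared → ○○¬excl) is false; □(¬valid → ◇shared) ∧ (valid ∧ excl ∨ dirty) is false; so □(shared → ○○¬excl) ∧ □(¬valid → ◇shared) ∧ (valid ∧ excl ∨ dirty) is false.

No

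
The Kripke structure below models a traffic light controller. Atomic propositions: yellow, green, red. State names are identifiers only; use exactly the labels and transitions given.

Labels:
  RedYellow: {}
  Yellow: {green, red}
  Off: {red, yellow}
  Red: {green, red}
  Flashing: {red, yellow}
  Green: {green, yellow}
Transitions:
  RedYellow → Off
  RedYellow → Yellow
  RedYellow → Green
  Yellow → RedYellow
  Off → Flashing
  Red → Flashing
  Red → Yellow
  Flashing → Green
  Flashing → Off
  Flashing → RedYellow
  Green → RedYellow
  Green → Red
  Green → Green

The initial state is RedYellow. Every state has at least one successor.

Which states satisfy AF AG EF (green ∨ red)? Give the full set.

States satisfying AG EF (green ∨ red): {RedYellow, Yellow, Off, Red, Flashing, Green}.
States satisfying AF AG EF (green ∨ red): {RedYellow, Yellow, Off, Red, Flashing, Green}.

{RedYellow, Yellow, Off, Red, Flashing, Green}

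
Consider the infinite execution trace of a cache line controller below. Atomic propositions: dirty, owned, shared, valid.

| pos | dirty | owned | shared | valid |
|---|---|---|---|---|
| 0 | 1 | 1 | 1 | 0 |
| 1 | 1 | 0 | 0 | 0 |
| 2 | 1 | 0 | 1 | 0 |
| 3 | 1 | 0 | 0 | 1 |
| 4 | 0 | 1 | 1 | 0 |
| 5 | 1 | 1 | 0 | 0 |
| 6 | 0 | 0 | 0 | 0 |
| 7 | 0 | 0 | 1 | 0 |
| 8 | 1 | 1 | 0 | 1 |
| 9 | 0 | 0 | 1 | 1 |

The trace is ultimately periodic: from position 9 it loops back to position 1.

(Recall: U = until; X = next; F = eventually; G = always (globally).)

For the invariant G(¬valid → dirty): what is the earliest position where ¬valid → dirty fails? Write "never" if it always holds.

Check ¬valid → dirty at each position in order: 0 ✓, 1 ✓, 2 ✓, 3 ✓.
At position 4 the labels are {owned, shared}, so ¬valid → dirty is false there. This is the first violation.

4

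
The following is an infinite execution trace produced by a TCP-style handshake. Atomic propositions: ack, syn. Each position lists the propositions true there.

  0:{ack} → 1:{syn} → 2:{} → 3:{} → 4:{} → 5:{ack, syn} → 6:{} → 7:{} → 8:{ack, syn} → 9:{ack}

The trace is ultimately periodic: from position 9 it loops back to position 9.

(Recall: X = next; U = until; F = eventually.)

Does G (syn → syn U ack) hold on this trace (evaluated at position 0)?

syn → syn U ack must hold at every position from 0 onward. It fails at position 1, so G (syn → syn U ack) is false.
Positions where syn holds: 1, 5, 8.
Check syn U ack at each: 1→fails, 5→ok, 8→ok.

Violated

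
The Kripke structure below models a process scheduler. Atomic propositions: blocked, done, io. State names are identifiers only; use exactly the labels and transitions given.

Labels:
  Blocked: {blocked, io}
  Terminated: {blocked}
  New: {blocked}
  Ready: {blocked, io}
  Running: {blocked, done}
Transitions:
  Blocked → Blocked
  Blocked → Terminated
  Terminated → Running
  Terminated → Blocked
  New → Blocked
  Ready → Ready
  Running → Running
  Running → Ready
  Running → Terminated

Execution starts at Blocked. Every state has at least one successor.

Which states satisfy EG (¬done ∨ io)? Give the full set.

{Blocked, Terminated, New, Ready}

States satisfying ¬done ∨ io: {Blocked, Terminated, New, Ready}.
States satisfying EG (¬done ∨ io): {Blocked, Terminated, New, Ready}.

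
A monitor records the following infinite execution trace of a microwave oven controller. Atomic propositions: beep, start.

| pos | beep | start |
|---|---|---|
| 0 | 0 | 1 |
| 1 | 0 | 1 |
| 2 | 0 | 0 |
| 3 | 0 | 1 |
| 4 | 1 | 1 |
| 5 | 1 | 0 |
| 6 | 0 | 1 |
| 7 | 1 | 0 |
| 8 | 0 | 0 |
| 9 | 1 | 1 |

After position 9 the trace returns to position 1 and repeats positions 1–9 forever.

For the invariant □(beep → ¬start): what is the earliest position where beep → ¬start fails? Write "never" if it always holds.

Check beep → ¬start at each position in order: 0 ✓, 1 ✓, 2 ✓, 3 ✓.
At position 4 the labels are {beep, start}, so beep → ¬start is false there. This is the first violation.

4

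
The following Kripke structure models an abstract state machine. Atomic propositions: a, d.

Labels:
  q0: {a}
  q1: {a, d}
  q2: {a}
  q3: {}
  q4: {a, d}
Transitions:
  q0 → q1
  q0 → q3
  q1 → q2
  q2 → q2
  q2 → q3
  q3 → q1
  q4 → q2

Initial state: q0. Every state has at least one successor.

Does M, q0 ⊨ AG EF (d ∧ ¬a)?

Violated

States satisfying EF (d ∧ ¬a): ∅.
States satisfying AG EF (d ∧ ¬a): ∅.
q0 is reachable from q0 and violates EF (d ∧ ¬a), so AG fails at q0.
q0 ∉ Sat(AG EF (d ∧ ¬a)).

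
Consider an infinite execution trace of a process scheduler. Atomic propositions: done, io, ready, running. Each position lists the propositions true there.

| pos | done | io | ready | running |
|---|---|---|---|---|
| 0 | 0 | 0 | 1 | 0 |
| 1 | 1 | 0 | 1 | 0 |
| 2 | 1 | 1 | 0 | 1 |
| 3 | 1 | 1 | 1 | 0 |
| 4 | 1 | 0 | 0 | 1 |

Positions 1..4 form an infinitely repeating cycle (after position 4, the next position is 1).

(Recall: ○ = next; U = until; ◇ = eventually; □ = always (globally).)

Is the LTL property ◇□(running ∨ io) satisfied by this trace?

Violated

□(running ∨ io) is false at every position 0..4, so it never becomes true and ◇□(running ∨ io) fails.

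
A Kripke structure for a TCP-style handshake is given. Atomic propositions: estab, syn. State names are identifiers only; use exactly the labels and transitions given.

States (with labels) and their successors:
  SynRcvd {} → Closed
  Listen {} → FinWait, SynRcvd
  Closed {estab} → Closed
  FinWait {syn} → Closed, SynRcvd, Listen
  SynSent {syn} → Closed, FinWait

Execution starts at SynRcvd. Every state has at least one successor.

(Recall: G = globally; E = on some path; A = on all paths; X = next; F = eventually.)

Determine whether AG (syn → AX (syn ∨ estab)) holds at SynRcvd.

Satisfied

States satisfying syn → AX (syn ∨ estab): {SynRcvd, Listen, Closed, SynSent}.
States satisfying AG (syn → AX (syn ∨ estab)): {SynRcvd, Closed}.
Every state reachable from SynRcvd satisfies syn → AX (syn ∨ estab).
SynRcvd ∈ Sat(AG (syn → AX (syn ∨ estab))).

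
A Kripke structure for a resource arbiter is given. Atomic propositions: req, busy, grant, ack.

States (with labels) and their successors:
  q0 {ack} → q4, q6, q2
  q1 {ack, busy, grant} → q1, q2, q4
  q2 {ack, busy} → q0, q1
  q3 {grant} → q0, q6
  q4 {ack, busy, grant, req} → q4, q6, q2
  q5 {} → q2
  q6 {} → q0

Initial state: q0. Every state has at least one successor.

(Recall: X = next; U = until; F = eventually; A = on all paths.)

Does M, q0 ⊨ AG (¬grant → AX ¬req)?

Violated

States satisfying ¬grant → AX ¬req: {q1, q2, q3, q4, q5, q6}.
States satisfying AG (¬grant → AX ¬req): ∅.
q0 is reachable from q0 and violates ¬grant → AX ¬req, so AG fails at q0.
q0 ∉ Sat(AG (¬grant → AX ¬req)).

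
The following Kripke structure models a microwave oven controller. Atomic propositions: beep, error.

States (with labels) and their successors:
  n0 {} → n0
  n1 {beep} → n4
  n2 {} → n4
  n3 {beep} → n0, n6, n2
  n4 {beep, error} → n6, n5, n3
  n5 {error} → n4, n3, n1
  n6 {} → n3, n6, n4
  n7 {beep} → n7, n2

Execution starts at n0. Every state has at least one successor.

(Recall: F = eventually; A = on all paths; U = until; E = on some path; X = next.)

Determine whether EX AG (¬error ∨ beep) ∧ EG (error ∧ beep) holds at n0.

Violated

States satisfying AG (¬error ∨ beep): {n0}.
States satisfying EX AG (¬error ∨ beep): {n0, n3}.
States satisfying error ∧ beep: {n4}.
States satisfying EG (error ∧ beep): ∅.
States satisfying EX AG (¬error ∨ beep) ∧ EG (error ∧ beep): ∅.
n0 ∉ Sat(EX AG (¬error ∨ beep) ∧ EG (error ∧ beep)).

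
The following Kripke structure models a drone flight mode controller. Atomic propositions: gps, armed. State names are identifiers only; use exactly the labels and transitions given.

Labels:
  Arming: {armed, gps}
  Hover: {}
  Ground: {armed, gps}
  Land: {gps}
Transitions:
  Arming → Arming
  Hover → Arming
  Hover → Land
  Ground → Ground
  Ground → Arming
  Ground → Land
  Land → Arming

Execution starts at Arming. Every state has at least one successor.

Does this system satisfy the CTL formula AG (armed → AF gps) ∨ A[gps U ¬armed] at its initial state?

Yes

States satisfying armed → AF gps: {Arming, Hover, Ground, Land}.
States satisfying AG (armed → AF gps): {Arming, Hover, Ground, Land}.
States satisfying gps: {Arming, Ground, Land}.
States satisfying ¬armed: {Hover, Land}.
States satisfying A[gps U ¬armed]: {Hover, Land}.
States satisfying AG (armed → AF gps) ∨ A[gps U ¬armed]: {Arming, Hover, Ground, Land}.
Arming ∈ Sat(AG (armed → AF gps) ∨ A[gps U ¬armed]).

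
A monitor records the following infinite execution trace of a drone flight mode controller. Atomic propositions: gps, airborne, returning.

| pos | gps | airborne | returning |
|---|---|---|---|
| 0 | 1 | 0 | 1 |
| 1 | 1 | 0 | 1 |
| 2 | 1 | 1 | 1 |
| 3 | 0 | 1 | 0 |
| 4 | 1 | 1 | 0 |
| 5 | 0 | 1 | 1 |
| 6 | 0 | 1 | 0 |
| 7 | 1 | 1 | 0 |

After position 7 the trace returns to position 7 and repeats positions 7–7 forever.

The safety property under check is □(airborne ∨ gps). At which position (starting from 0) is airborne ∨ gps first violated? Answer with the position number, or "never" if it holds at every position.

never

airborne ∨ gps holds at every position 0..7, and those are all the positions the trace ever visits, so the invariant □(airborne ∨ gps) is never violated.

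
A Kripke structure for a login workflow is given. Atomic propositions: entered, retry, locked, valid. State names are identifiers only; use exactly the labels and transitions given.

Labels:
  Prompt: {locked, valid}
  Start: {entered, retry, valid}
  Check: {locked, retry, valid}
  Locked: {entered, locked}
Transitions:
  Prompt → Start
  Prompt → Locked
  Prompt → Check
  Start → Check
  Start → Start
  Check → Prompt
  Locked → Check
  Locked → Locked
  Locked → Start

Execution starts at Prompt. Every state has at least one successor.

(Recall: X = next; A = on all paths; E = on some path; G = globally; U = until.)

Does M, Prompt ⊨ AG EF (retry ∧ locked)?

Holds

States satisfying EF (retry ∧ locked): {Prompt, Start, Check, Locked}.
States satisfying AG EF (retry ∧ locked): {Prompt, Start, Check, Locked}.
Every state reachable from Prompt satisfies EF (retry ∧ locked).
Prompt ∈ Sat(AG EF (retry ∧ locked)).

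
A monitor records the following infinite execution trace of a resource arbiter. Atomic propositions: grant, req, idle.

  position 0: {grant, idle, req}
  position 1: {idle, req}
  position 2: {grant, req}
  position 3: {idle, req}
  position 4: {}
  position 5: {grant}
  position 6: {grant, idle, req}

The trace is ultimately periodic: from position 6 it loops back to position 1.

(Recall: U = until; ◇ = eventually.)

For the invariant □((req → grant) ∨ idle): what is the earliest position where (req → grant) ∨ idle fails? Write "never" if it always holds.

never

(req → grant) ∨ idle holds at every position 0..6, and those are all the positions the trace ever visits, so the invariant □((req → grant) ∨ idle) is never violated.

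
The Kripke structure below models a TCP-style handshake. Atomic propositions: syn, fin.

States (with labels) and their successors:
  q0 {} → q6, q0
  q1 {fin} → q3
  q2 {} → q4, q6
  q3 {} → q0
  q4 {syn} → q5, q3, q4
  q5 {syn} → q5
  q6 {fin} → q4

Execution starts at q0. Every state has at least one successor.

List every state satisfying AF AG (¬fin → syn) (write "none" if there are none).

States satisfying AG (¬fin → syn): {q5}.
States satisfying AF AG (¬fin → syn): {q5}.

{q5}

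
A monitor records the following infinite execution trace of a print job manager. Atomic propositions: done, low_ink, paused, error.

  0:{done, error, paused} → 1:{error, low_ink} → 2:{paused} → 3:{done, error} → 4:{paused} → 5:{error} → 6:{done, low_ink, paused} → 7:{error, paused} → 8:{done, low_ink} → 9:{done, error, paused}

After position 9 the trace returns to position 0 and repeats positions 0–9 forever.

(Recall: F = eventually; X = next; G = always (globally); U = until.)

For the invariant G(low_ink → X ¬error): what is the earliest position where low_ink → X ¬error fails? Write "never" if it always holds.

Check low_ink → X ¬error at each position in order: 0 ✓, 1 ✓, 2 ✓, 3 ✓, 4 ✓, 5 ✓.
At position 6 the labels are {done, low_ink, paused} and the next position 7 has {error, paused}, so low_ink → X ¬error is false there. This is the first violation.

6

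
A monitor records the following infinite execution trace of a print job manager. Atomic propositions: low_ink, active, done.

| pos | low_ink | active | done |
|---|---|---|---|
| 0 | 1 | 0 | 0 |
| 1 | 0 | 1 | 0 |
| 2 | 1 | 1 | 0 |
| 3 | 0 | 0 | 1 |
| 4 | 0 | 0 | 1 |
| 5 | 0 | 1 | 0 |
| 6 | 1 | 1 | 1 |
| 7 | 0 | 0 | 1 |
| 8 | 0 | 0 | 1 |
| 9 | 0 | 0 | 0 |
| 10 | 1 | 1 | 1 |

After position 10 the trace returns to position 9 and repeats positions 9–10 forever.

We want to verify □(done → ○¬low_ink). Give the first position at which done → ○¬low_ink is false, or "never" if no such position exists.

done → ○¬low_ink holds at every position 0..10, and those are all the positions the trace ever visits, so the invariant □(done → ○¬low_ink) is never violated.

never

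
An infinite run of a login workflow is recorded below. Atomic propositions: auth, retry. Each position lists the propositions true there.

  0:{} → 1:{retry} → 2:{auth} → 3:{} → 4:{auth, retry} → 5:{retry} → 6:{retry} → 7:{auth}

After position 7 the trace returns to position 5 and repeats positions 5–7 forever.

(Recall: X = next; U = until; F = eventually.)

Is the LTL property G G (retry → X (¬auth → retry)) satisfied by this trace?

G (retry → X (¬auth → retry)) holds at every position 0..7, and those are all positions ever visited, so G G (retry → X (¬auth → retry)) holds.

Yes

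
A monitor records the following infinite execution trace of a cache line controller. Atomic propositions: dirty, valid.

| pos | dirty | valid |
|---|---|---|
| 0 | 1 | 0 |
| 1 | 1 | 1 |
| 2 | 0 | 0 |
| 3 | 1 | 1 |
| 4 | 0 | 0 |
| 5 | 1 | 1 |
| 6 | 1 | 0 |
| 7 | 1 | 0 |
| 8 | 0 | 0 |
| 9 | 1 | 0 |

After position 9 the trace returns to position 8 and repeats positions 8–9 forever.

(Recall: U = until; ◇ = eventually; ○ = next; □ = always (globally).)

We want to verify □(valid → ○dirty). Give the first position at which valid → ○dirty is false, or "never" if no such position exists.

Check valid → ○dirty at each position in order: 0 ✓.
At position 1 the labels are {dirty, valid} and the next position 2 has {}, so valid → ○dirty is false there. This is the first violation.

1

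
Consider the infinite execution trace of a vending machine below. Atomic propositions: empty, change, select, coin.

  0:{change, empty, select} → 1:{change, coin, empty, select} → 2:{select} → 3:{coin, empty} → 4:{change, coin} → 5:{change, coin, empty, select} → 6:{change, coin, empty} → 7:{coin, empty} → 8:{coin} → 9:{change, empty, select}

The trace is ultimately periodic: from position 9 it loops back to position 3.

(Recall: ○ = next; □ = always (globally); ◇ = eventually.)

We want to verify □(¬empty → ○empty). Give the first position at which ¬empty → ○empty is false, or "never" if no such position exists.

never

¬empty → ○empty holds at every position 0..9, and those are all the positions the trace ever visits, so the invariant □(¬empty → ○empty) is never violated.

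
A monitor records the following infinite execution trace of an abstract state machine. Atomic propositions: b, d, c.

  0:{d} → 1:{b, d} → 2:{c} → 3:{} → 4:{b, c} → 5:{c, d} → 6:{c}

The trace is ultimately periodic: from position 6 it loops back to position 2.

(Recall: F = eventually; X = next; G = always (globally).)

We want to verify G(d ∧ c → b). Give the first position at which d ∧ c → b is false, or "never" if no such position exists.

Check d ∧ c → b at each position in order: 0 ✓, 1 ✓, 2 ✓, 3 ✓, 4 ✓.
At position 5 the labels are {c, d}, so d ∧ c → b is false there. This is the first violation.

5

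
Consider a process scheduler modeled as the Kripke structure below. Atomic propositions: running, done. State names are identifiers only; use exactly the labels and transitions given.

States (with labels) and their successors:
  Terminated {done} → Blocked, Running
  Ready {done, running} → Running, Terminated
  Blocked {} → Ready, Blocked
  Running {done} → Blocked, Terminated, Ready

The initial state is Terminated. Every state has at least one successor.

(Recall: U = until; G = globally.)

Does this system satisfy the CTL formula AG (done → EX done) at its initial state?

States satisfying done → EX done: {Terminated, Ready, Blocked, Running}.
States satisfying AG (done → EX done): {Terminated, Ready, Blocked, Running}.
Every state reachable from Terminated satisfies done → EX done.
Terminated ∈ Sat(AG (done → EX done)).

Yes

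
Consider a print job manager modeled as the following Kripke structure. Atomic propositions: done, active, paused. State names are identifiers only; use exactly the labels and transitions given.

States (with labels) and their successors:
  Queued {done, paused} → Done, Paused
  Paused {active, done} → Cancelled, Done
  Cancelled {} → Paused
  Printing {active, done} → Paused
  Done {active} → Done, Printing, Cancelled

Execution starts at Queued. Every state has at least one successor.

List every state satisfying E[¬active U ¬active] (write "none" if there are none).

States satisfying ¬active: {Queued, Cancelled}.
States satisfying E[¬active U ¬active]: {Queued, Cancelled}.

{Queued, Cancelled}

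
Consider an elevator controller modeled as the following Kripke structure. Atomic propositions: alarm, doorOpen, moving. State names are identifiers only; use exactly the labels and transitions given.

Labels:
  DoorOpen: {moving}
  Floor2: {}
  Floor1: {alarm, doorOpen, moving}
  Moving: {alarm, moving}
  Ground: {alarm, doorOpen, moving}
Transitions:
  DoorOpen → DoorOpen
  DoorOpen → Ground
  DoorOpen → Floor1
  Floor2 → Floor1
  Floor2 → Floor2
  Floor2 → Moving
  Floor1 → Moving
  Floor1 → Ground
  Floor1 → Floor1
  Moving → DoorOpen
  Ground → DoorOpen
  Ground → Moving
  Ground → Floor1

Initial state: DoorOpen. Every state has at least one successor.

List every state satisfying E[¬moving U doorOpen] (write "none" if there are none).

{Floor2, Floor1, Ground}

States satisfying ¬moving: {Floor2}.
States satisfying doorOpen: {Floor1, Ground}.
States satisfying E[¬moving U doorOpen]: {Floor2, Floor1, Ground}.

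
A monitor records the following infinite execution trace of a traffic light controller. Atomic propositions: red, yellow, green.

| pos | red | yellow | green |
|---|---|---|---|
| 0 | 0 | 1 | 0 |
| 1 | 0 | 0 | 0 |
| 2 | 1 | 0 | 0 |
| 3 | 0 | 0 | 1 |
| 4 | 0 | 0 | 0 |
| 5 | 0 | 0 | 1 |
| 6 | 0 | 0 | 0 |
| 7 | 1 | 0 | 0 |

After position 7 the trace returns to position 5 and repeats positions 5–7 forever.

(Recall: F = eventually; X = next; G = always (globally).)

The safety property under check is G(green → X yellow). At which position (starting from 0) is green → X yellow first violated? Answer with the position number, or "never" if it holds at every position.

3

Check green → X yellow at each position in order: 0 ✓, 1 ✓, 2 ✓.
At position 3 the labels are {green} and the next position 4 has {}, so green → X yellow is false there. This is the first violation.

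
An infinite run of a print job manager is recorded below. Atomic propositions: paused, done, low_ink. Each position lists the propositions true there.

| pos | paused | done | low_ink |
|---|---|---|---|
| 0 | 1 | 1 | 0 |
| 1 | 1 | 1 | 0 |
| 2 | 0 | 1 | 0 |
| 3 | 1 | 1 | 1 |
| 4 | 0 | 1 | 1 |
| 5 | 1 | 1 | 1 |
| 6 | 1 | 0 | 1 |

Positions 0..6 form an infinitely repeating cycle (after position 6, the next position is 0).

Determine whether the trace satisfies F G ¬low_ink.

G ¬low_ink is false at every position 0..6, so it never becomes true and F G ¬low_ink fails.

Does not hold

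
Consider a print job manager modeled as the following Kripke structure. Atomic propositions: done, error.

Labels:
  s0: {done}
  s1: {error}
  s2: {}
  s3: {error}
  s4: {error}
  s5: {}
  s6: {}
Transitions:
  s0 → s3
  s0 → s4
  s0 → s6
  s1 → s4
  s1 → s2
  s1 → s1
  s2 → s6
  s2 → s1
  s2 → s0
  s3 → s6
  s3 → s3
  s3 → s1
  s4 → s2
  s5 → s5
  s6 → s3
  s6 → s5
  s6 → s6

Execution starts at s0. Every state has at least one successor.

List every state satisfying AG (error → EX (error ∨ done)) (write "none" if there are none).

States satisfying error → EX (error ∨ done): {s0, s1, s2, s3, s5, s6}.
States satisfying AG (error → EX (error ∨ done)): {s5}.

{s5}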